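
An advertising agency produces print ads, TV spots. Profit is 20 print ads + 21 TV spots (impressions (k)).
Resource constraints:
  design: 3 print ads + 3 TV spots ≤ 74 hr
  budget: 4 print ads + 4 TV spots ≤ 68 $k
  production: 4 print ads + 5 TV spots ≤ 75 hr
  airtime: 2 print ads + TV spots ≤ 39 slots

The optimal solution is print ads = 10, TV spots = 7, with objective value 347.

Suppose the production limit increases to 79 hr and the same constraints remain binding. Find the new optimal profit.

Binding: budget and production. Non-binding: design (23 unused), airtime (12 unused).
Since design, airtime are not tight, their duals are 0.
Dual feasibility on the basic columns requires 4·y_budget + 4·y_production = 20, 4·y_budget + 5·y_production = 21.
This yields shadow prices y_budget = 4, y_production = 1.
Δz = y_production·Δb = 1 × (4) = 4, so new z* = 347 + 4 = 351.

351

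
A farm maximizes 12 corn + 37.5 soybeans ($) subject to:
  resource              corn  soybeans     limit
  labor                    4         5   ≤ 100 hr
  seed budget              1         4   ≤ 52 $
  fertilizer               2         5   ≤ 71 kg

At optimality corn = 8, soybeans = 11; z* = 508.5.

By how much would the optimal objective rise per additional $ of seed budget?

At the optimum: labor uses 87 of 100 (slack = 13); seed budget uses 52 of 52 (binding); fertilizer uses 71 of 71 (binding).
By complementary slackness, y = 0 for the non-binding constraint.
From A_Bᵀ y = c: 1·y_seed budget + 2·y_fertilizer = 12; 4·y_seed budget + 5·y_fertilizer = 37.5.
Solving: y_seed budget = 5, y_fertilizer = 3.5.
Shadow price of seed budget = 5.

5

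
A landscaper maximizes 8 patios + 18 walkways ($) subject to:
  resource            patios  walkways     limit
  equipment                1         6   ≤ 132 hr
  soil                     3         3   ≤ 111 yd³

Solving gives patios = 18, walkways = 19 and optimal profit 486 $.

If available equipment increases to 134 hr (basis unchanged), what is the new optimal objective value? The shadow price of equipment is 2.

490

Δb = 2, so new z* = 486 + (2)·(2) = 486 + 4 = 490.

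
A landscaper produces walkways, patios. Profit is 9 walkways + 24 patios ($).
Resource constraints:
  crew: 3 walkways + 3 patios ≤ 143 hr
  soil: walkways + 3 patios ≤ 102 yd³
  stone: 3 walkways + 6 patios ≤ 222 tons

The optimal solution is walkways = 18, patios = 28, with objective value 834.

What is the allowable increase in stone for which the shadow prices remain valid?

2.5

Binding constraints: soil, stone. The basis is B = [[1,3],[3,6]] with det -3.
Per unit increase in stone, x* moves by d = (1, -0.3333).
The basis stays optimal until crew becomes binding; allowable increase = 2.5 tons.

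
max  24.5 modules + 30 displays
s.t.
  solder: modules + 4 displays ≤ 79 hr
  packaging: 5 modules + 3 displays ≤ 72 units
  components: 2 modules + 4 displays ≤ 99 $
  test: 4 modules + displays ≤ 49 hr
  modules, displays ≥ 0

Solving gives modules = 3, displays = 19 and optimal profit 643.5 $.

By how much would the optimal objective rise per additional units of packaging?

At the optimum: solder uses 79 of 79 (binding); packaging uses 72 of 72 (binding); components uses 82 of 99 (slack = 17); test uses 31 of 49 (slack = 18).
Since components, test are not tight, their duals are 0.
The binding rows give the dual system: 1·y_solder + 5·y_packaging = 24.5 and 4·y_solder + 3·y_packaging = 30.
Solving: y_solder = 4.5, y_packaging = 4.
Shadow price of packaging = 4.

4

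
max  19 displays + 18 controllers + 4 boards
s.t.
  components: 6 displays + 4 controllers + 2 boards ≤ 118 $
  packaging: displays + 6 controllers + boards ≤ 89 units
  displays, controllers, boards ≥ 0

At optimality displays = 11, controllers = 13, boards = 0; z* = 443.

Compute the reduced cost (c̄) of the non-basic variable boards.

-3

Both components and packaging are binding at x*.
The binding rows give the dual system: 6·y_components + 1·y_packaging = 19 and 4·y_components + 6·y_packaging = 18.
This yields shadow prices y_components = 3, y_packaging = 1.
Reduced cost of boards: c₃ − yᵀa₃ = 4 − (3·2 + 1·1) = 4 − 7 = -3.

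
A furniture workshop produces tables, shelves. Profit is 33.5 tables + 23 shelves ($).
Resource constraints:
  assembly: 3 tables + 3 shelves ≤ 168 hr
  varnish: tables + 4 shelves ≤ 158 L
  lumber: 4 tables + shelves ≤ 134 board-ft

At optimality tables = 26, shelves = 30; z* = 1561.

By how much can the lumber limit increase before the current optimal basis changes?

90

Binding constraints: assembly, lumber. The basis is B = [[3,3],[4,1]] with det -9.
Per unit increase in lumber, x* moves by d = (0.3333, -0.3333).
The basis stays optimal until shelves reaches 0; allowable increase = 90 board-ft.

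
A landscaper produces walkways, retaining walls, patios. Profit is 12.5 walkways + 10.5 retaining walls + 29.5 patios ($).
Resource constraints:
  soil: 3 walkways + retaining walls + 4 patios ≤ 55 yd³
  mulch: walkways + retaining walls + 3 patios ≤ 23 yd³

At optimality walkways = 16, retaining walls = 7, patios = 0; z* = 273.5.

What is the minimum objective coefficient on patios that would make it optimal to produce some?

32.5

Check each constraint at x*: soil 55/55 (tight); mulch 23/23 (tight).
From A_Bᵀ y = c: 3·y_soil + 1·y_mulch = 12.5; 1·y_soil + 1·y_mulch = 10.5.
→ y_soil = 1 and y_mulch = 9.5.
patios enters the basis when its profit ≥ yᵀa₃ = 1·4 + 9.5·3 = 32.5.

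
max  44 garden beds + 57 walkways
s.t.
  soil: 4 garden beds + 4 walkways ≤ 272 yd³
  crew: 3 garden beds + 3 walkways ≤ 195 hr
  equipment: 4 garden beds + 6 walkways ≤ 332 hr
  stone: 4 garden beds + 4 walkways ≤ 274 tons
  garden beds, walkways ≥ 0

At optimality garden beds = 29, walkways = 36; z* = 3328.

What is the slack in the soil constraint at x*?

soil used = 4·29 + 4·36 = 260; slack = 272 − 260 = 12.

12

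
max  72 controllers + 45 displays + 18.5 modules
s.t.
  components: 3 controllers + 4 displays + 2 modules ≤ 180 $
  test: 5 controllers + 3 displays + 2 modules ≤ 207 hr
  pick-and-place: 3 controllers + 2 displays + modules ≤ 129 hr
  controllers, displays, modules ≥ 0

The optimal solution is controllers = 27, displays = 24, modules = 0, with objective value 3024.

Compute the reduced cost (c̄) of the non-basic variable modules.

At the optimum: components uses 177 of 180 (slack = 3); test uses 207 of 207 (binding); pick-and-place uses 129 of 129 (binding).
By complementary slackness, y = 0 for the non-binding constraint.
Dual feasibility on the basic columns requires 5·y_test + 3·y_pick-and-place = 72, 3·y_test + 2·y_pick-and-place = 45.
Solving: y_test = 9, y_pick-and-place = 9.
Reduced cost of modules: c₃ − yᵀa₃ = 18.5 − (9·2 + 9·1) = 18.5 − 27 = -8.5.

-8.5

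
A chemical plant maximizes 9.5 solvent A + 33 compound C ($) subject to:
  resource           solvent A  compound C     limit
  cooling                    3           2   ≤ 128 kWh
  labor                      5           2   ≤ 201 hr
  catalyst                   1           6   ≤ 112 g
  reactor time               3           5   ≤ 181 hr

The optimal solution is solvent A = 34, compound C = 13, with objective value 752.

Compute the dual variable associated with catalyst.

5

Binding: cooling and catalyst. Non-binding: labor (5 unused), reactor time (14 unused).
Since labor, reactor time are not tight, their duals are 0.
Dual feasibility on the basic columns requires 3·y_cooling + 1·y_catalyst = 9.5, 2·y_cooling + 6·y_catalyst = 33.
→ y_cooling = 1.5 and y_catalyst = 5.
Shadow price of catalyst = 5.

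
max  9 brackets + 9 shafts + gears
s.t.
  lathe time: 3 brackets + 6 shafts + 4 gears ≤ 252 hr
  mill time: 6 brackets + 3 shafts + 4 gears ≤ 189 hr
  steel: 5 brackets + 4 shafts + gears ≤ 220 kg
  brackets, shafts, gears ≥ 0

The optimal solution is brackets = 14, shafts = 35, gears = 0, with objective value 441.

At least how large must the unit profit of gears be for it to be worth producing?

Binding: lathe time and mill time. Non-binding: steel (10 unused).
Slack constraints have shadow price 0 (complementary slackness).
The binding rows give the dual system: 3·y_lathe time + 6·y_mill time = 9 and 6·y_lathe time + 3·y_mill time = 9.
Solving: y_lathe time = 1, y_mill time = 1.
gears enters the basis when its profit ≥ yᵀa₃ = 1·4 + 1·4 = 8.

8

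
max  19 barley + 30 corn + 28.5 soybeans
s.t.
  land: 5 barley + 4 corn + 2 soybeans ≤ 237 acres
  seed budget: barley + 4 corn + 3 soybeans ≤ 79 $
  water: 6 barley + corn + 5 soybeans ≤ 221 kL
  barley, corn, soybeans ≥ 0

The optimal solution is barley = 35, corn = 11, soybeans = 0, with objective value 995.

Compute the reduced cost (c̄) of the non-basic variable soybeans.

-2.5

Binding: seed budget and water. Non-binding: land (18 unused).
Since land is not tight, its dual is 0.
Dual feasibility on the basic columns requires 1·y_seed budget + 6·y_water = 19, 4·y_seed budget + 1·y_water = 30.
→ y_seed budget = 7 and y_water = 2.
Reduced cost of soybeans: c₃ − yᵀa₃ = 28.5 − (7·3 + 2·5) = 28.5 − 31 = -2.5.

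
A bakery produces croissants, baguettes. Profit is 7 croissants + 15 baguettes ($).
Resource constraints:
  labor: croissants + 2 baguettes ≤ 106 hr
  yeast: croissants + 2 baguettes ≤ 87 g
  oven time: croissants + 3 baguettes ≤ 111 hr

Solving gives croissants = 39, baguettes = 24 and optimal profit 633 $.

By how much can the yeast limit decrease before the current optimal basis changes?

Binding constraints: yeast, oven time. The basis is B = [[1,2],[1,3]] with det 1.
Per unit decrease in yeast, x* moves by d = (-3, 1).
The basis stays optimal until croissants reaches 0; allowable decrease = 13 g.

13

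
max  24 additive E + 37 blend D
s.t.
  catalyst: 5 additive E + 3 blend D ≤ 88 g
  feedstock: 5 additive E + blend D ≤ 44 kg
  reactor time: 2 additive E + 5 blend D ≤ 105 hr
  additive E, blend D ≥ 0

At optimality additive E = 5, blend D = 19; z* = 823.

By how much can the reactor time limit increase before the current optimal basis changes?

Binding constraints: feedstock, reactor time. The basis is B = [[5,1],[2,5]] with det 23.
Per unit increase in reactor time, x* moves by d = (-0.0435, 0.2174).
The basis stays optimal until catalyst becomes binding; allowable increase = 13.8 hr.

13.8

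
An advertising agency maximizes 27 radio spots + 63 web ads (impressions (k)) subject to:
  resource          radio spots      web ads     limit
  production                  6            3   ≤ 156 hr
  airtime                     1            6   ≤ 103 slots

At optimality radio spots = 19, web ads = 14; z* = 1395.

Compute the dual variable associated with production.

3

Check each constraint at x*: production 156/156 (tight); airtime 103/103 (tight).
Dual feasibility on the basic columns requires 6·y_production + 1·y_airtime = 27, 3·y_production + 6·y_airtime = 63.
→ y_production = 3 and y_airtime = 9.
Shadow price of production = 3.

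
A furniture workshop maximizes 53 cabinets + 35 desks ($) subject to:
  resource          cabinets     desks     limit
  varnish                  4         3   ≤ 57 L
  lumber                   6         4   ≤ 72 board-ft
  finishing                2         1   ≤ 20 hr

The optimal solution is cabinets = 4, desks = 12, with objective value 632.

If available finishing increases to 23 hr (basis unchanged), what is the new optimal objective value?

At the optimum: varnish uses 52 of 57 (slack = 5); lumber uses 72 of 72 (binding); finishing uses 20 of 20 (binding).
Slack constraints have shadow price 0 (complementary slackness).
Dual feasibility on the basic columns requires 6·y_lumber + 2·y_finishing = 53, 4·y_lumber + 1·y_finishing = 35.
Solving: y_lumber = 8.5, y_finishing = 1.
Δz = y_finishing·Δb = 1 × (3) = 3, so new z* = 632 + 3 = 635.

635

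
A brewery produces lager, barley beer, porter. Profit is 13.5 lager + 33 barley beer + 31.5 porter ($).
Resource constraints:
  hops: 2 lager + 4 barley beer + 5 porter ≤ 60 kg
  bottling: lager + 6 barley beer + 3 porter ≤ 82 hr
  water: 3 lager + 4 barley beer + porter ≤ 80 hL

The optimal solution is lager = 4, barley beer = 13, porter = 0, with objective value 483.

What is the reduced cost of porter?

At the optimum: hops uses 60 of 60 (binding); bottling uses 82 of 82 (binding); water uses 64 of 80 (slack = 16).
Since water is not tight, its dual is 0.
The binding rows give the dual system: 2·y_hops + 1·y_bottling = 13.5 and 4·y_hops + 6·y_bottling = 33.
This yields shadow prices y_hops = 6, y_bottling = 1.5.
Reduced cost of porter: c₃ − yᵀa₃ = 31.5 − (6·5 + 1.5·3) = 31.5 − 34.5 = -3.

-3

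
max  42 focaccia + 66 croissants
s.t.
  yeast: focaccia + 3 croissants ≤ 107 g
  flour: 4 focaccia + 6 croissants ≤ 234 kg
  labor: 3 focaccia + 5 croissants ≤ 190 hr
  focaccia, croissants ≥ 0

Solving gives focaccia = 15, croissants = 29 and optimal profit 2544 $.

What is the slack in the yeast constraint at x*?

5

yeast used = 1·15 + 3·29 = 102; slack = 107 − 102 = 5.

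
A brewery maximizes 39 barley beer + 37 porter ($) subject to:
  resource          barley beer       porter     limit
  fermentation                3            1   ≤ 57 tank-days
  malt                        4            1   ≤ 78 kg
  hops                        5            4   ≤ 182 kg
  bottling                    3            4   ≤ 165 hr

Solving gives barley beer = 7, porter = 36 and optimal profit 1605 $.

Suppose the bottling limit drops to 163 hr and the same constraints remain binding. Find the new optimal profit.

1589

Check each constraint at x*: fermentation 57/57 (tight); malt 64/78 (slack 14); hops 179/182 (slack 3); bottling 165/165 (tight).
Slack constraints have shadow price 0 (complementary slackness).
From A_Bᵀ y = c: 3·y_fermentation + 3·y_bottling = 39; 1·y_fermentation + 4·y_bottling = 37.
This yields shadow prices y_fermentation = 5, y_bottling = 8.
Δz = y_bottling·Δb = 8 × (-2) = -16, so new z* = 1605 − 16 = 1589.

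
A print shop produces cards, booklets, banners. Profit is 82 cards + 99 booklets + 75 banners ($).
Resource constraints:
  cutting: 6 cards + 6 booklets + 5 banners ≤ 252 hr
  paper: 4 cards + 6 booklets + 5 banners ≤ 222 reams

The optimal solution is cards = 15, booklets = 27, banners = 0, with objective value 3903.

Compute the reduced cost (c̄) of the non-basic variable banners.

-7.5

Check each constraint at x*: cutting 252/252 (tight); paper 222/222 (tight).
From A_Bᵀ y = c: 6·y_cutting + 4·y_paper = 82; 6·y_cutting + 6·y_paper = 99.
This yields shadow prices y_cutting = 8, y_paper = 8.5.
Reduced cost of banners: c₃ − yᵀa₃ = 75 − (8·5 + 8.5·5) = 75 − 82.5 = -7.5.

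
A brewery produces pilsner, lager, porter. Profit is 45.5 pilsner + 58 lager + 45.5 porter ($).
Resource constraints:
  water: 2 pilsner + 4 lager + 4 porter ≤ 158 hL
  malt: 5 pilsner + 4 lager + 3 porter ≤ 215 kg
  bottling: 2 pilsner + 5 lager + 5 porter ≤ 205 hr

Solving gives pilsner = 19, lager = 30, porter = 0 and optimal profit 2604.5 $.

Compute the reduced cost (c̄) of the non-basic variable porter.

-7

At the optimum: water uses 158 of 158 (binding); malt uses 215 of 215 (binding); bottling uses 188 of 205 (slack = 17).
Slack constraints have shadow price 0 (complementary slackness).
Dual feasibility on the basic columns requires 2·y_water + 5·y_malt = 45.5, 4·y_water + 4·y_malt = 58.
→ y_water = 9 and y_malt = 5.5.
Reduced cost of porter: c₃ − yᵀa₃ = 45.5 − (9·4 + 5.5·3) = 45.5 − 52.5 = -7.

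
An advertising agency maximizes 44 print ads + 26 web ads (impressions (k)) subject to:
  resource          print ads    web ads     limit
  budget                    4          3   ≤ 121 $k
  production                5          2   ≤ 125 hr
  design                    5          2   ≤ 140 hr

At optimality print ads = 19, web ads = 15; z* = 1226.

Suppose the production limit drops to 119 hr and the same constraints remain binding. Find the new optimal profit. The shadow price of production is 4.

Δb = -6, so new z* = 1226 + (4)·(-6) = 1226 − 24 = 1202.

1202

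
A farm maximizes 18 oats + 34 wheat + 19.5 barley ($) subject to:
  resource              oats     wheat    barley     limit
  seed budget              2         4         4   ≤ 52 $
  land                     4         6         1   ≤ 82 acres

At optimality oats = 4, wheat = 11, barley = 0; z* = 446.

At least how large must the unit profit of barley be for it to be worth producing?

At the optimum: seed budget uses 52 of 52 (binding); land uses 82 of 82 (binding).
From A_Bᵀ y = c: 2·y_seed budget + 4·y_land = 18; 4·y_seed budget + 6·y_land = 34.
This yields shadow prices y_seed budget = 7, y_land = 1.
barley enters the basis when its profit ≥ yᵀa₃ = 7·4 + 1·1 = 29.

29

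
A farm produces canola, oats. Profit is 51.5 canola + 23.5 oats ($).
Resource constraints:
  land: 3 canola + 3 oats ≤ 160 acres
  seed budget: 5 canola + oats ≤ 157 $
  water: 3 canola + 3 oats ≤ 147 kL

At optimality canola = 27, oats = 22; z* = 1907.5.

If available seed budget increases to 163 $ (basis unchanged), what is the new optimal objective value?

Check each constraint at x*: land 147/160 (slack 13); seed budget 157/157 (tight); water 147/147 (tight).
Since land is not tight, its dual is 0.
The binding rows give the dual system: 5·y_seed budget + 3·y_water = 51.5 and 1·y_seed budget + 3·y_water = 23.5.
→ y_seed budget = 7 and y_water = 5.5.
Δz = y_seed budget·Δb = 7 × (6) = 42, so new z* = 1907.5 + 42 = 1949.5.

1949.5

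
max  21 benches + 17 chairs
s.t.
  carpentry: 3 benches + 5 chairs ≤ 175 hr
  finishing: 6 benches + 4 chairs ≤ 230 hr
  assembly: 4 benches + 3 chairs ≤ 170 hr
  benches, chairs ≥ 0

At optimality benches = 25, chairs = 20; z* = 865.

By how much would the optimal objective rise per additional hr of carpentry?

Check each constraint at x*: carpentry 175/175 (tight); finishing 230/230 (tight); assembly 160/170 (slack 10).
By complementary slackness, y = 0 for the non-binding constraint.
The binding rows give the dual system: 3·y_carpentry + 6·y_finishing = 21 and 5·y_carpentry + 4·y_finishing = 17.
→ y_carpentry = 1 and y_finishing = 3.
Shadow price of carpentry = 1.

1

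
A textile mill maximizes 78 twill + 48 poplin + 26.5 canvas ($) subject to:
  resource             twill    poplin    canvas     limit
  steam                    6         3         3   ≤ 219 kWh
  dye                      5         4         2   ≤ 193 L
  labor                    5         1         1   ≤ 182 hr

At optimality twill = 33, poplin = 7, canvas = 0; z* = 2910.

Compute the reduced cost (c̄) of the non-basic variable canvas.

-9.5

Check each constraint at x*: steam 219/219 (tight); dye 193/193 (tight); labor 172/182 (slack 10).
Slack constraints have shadow price 0 (complementary slackness).
The binding rows give the dual system: 6·y_steam + 5·y_dye = 78 and 3·y_steam + 4·y_dye = 48.
→ y_steam = 8 and y_dye = 6.
Reduced cost of canvas: c₃ − yᵀa₃ = 26.5 − (8·3 + 6·2) = 26.5 − 36 = -9.5.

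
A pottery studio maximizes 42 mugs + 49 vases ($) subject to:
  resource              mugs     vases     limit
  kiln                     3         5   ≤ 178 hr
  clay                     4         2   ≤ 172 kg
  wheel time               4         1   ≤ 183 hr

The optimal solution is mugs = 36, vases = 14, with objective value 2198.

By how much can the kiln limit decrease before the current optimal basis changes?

Binding constraints: kiln, clay. The basis is B = [[3,5],[4,2]] with det -14.
Per unit decrease in kiln, x* moves by d = (0.1429, -0.2857).
The basis stays optimal until vases reaches 0; allowable decrease = 49 hr.

49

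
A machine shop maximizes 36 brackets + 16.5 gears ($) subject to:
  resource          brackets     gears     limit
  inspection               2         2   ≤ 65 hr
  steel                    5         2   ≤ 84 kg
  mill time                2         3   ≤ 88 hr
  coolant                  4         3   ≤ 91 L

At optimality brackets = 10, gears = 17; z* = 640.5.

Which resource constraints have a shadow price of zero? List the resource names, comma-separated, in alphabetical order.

inspection: 54/65 (slack 11)
steel: 84/84 (binding)
mill time: 71/88 (slack 17)
coolant: 91/91 (binding)
By complementary slackness, a constraint with positive slack has shadow price 0 → inspection, mill time.

inspection, mill time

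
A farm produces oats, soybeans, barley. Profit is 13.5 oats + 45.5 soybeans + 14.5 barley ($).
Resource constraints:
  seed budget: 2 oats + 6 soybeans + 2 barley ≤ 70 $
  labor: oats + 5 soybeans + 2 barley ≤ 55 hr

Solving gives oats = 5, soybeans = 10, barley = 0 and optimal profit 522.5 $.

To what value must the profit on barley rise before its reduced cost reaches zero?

16

At the optimum: seed budget uses 70 of 70 (binding); labor uses 55 of 55 (binding).
Dual feasibility on the basic columns requires 2·y_seed budget + 1·y_labor = 13.5, 6·y_seed budget + 5·y_labor = 45.5.
→ y_seed budget = 5.5 and y_labor = 2.5.
barley enters the basis when its profit ≥ yᵀa₃ = 5.5·2 + 2.5·2 = 16.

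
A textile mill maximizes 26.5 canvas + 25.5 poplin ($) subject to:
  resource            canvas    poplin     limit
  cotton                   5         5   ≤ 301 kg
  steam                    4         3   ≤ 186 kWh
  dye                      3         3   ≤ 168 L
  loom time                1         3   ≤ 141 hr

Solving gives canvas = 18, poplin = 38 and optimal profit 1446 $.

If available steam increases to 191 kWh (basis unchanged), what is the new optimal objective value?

1451

Binding: steam and dye. Non-binding: cotton (21 unused), loom time (9 unused).
Slack constraints have shadow price 0 (complementary slackness).
The binding rows give the dual system: 4·y_steam + 3·y_dye = 26.5 and 3·y_steam + 3·y_dye = 25.5.
Solving: y_steam = 1, y_dye = 7.5.
Δz = y_steam·Δb = 1 × (5) = 5, so new z* = 1446 + 5 = 1451.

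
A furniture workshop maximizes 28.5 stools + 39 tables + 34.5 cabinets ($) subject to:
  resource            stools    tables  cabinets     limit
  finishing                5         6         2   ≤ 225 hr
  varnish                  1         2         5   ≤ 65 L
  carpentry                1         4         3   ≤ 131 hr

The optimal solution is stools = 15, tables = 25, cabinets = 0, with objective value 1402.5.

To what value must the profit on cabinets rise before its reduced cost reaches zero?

Binding: finishing and varnish. Non-binding: carpentry (16 unused).
By complementary slackness, y = 0 for the non-binding constraint.
From A_Bᵀ y = c: 5·y_finishing + 1·y_varnish = 28.5; 6·y_finishing + 2·y_varnish = 39.
Solving: y_finishing = 4.5, y_varnish = 6.
cabinets enters the basis when its profit ≥ yᵀa₃ = 4.5·2 + 6·5 = 39.

39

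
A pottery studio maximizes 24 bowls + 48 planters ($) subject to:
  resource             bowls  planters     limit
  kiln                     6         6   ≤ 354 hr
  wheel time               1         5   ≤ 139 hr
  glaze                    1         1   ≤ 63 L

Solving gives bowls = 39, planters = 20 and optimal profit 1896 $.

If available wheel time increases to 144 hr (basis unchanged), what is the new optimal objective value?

At the optimum: kiln uses 354 of 354 (binding); wheel time uses 139 of 139 (binding); glaze uses 59 of 63 (slack = 4).
Since glaze is not tight, its dual is 0.
The binding rows give the dual system: 6·y_kiln + 1·y_wheel time = 24 and 6·y_kiln + 5·y_wheel time = 48.
This yields shadow prices y_kiln = 3, y_wheel time = 6.
Δz = y_wheel time·Δb = 6 × (5) = 30, so new z* = 1896 + 30 = 1926.

1926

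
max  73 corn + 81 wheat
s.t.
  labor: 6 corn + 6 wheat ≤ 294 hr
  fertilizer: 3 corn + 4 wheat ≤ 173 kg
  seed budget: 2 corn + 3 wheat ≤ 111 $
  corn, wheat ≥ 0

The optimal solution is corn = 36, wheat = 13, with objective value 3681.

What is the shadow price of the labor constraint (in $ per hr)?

9.5

Binding: labor and seed budget. Non-binding: fertilizer (13 unused).
By complementary slackness, y = 0 for the non-binding constraint.
From A_Bᵀ y = c: 6·y_labor + 2·y_seed budget = 73; 6·y_labor + 3·y_seed budget = 81.
Solving: y_labor = 9.5, y_seed budget = 8.
Shadow price of labor = 9.5.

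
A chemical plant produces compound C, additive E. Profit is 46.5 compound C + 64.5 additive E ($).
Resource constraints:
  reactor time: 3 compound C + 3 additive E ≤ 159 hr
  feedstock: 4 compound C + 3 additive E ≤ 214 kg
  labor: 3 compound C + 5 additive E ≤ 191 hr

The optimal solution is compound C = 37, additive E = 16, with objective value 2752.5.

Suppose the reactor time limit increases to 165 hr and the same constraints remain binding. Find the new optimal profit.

2791.5

At the optimum: reactor time uses 159 of 159 (binding); feedstock uses 196 of 214 (slack = 18); labor uses 191 of 191 (binding).
Since feedstock is not tight, its dual is 0.
From A_Bᵀ y = c: 3·y_reactor time + 3·y_labor = 46.5; 3·y_reactor time + 5·y_labor = 64.5.
→ y_reactor time = 6.5 and y_labor = 9.
Δz = y_reactor time·Δb = 6.5 × (6) = 39, so new z* = 2752.5 + 39 = 2791.5.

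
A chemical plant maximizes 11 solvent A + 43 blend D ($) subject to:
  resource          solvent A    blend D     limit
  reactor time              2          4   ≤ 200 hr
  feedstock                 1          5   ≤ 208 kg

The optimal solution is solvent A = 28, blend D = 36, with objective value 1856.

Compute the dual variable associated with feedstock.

At the optimum: reactor time uses 200 of 200 (binding); feedstock uses 208 of 208 (binding).
From A_Bᵀ y = c: 2·y_reactor time + 1·y_feedstock = 11; 4·y_reactor time + 5·y_feedstock = 43.
→ y_reactor time = 2 and y_feedstock = 7.
Shadow price of feedstock = 7.

7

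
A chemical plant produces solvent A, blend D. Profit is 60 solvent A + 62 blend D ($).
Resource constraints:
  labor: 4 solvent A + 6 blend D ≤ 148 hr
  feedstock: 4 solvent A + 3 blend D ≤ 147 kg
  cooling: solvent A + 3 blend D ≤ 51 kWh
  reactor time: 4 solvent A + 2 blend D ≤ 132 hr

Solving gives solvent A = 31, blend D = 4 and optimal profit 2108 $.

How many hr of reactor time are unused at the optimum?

reactor time used = 4·31 + 2·4 = 132; slack = 132 − 132 = 0.

0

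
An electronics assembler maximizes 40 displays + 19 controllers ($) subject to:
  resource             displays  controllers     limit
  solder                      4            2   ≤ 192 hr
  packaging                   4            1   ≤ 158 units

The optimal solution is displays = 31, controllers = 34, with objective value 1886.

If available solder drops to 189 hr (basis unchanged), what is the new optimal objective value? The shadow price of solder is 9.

1859

Δb = -3, so new z* = 1886 + (9)·(-3) = 1886 − 27 = 1859.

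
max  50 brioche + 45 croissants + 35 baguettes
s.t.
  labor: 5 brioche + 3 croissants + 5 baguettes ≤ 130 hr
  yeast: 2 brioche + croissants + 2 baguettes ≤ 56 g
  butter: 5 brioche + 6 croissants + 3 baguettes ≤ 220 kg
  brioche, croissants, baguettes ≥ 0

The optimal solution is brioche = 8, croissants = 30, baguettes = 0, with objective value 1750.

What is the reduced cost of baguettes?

-5

Binding: labor and butter. Non-binding: yeast (10 unused).
Slack constraints have shadow price 0 (complementary slackness).
From A_Bᵀ y = c: 5·y_labor + 5·y_butter = 50; 3·y_labor + 6·y_butter = 45.
Solving: y_labor = 5, y_butter = 5.
Reduced cost of baguettes: c₃ − yᵀa₃ = 35 − (5·5 + 5·3) = 35 − 40 = -5.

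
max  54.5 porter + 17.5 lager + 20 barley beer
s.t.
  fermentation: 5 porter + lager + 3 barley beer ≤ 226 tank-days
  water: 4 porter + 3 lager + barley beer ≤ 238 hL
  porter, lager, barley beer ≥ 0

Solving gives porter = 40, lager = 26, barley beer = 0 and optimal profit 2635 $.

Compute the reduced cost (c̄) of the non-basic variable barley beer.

-8.5

Check each constraint at x*: fermentation 226/226 (tight); water 238/238 (tight).
The binding rows give the dual system: 5·y_fermentation + 4·y_water = 54.5 and 1·y_fermentation + 3·y_water = 17.5.
This yields shadow prices y_fermentation = 8.5, y_water = 3.
Reduced cost of barley beer: c₃ − yᵀa₃ = 20 − (8.5·3 + 3·1) = 20 − 28.5 = -8.5.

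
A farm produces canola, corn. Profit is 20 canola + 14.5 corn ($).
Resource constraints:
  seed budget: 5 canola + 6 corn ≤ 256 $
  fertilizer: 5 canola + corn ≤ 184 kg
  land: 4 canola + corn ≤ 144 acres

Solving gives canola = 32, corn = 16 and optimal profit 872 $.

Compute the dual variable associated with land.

Binding: seed budget and land. Non-binding: fertilizer (8 unused).
Slack constraints have shadow price 0 (complementary slackness).
The binding rows give the dual system: 5·y_seed budget + 4·y_land = 20 and 6·y_seed budget + 1·y_land = 14.5.
This yields shadow prices y_seed budget = 2, y_land = 2.5.
Shadow price of land = 2.5.

2.5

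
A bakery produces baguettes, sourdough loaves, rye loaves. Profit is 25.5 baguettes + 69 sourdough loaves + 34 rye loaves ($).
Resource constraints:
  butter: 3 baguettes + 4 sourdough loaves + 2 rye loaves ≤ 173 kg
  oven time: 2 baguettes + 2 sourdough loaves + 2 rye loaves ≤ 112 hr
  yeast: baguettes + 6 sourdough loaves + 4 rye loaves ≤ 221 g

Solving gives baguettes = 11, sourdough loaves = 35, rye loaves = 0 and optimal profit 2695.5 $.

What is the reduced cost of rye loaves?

-8

Binding: butter and yeast. Non-binding: oven time (20 unused).
Slack constraints have shadow price 0 (complementary slackness).
From A_Bᵀ y = c: 3·y_butter + 1·y_yeast = 25.5; 4·y_butter + 6·y_yeast = 69.
This yields shadow prices y_butter = 6, y_yeast = 7.5.
Reduced cost of rye loaves: c₃ − yᵀa₃ = 34 − (6·2 + 7.5·4) = 34 − 42 = -8.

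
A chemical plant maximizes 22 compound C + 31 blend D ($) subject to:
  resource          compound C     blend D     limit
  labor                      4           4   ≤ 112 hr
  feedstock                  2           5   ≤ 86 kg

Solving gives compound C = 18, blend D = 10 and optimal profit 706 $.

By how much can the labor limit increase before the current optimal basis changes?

Binding constraints: labor, feedstock. The basis is B = [[4,4],[2,5]] with det 12.
Per unit increase in labor, x* moves by d = (0.4167, -0.1667).
The basis stays optimal until blend D reaches 0; allowable increase = 60 hr.

60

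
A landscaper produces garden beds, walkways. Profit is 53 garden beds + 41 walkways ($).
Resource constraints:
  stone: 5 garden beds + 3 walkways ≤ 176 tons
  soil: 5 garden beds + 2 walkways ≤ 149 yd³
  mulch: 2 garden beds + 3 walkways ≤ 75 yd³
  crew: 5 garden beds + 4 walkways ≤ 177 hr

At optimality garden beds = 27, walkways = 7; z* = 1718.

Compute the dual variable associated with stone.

0

Check each constraint at x*: stone 156/176 (slack 20); soil 149/149 (tight); mulch 75/75 (tight); crew 163/177 (slack 14).
By complementary slackness, y = 0 for the non-binding constraints.
The binding rows give the dual system: 5·y_soil + 2·y_mulch = 53 and 2·y_soil + 3·y_mulch = 41.
This yields shadow prices y_soil = 7, y_mulch = 9.
Shadow price of stone = 0.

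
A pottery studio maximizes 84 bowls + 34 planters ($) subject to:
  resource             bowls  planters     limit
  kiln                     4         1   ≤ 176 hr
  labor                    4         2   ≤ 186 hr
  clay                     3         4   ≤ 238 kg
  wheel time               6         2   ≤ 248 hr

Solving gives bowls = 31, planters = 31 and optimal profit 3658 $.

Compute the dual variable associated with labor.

Binding: labor and wheel time. Non-binding: kiln (21 unused), clay (21 unused).
Slack constraints have shadow price 0 (complementary slackness).
From A_Bᵀ y = c: 4·y_labor + 6·y_wheel time = 84; 2·y_labor + 2·y_wheel time = 34.
Solving: y_labor = 9, y_wheel time = 8.
Shadow price of labor = 9.

9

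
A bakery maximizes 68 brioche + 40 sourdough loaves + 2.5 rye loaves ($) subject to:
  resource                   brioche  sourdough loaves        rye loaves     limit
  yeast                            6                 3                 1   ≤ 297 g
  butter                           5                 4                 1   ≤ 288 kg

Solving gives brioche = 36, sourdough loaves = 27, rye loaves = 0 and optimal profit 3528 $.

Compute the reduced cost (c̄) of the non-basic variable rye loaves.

-9.5

Both yeast and butter are binding at x*.
The binding rows give the dual system: 6·y_yeast + 5·y_butter = 68 and 3·y_yeast + 4·y_butter = 40.
Solving: y_yeast = 8, y_butter = 4.
Reduced cost of rye loaves: c₃ − yᵀa₃ = 2.5 − (8·1 + 4·1) = 2.5 − 12 = -9.5.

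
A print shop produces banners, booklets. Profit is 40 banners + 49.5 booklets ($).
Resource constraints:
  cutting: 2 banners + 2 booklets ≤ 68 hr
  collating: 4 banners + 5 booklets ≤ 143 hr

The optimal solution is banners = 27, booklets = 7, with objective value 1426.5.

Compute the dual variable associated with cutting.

1

At the optimum: cutting uses 68 of 68 (binding); collating uses 143 of 143 (binding).
The binding rows give the dual system: 2·y_cutting + 4·y_collating = 40 and 2·y_cutting + 5·y_collating = 49.5.
Solving: y_cutting = 1, y_collating = 9.5.
Shadow price of cutting = 1.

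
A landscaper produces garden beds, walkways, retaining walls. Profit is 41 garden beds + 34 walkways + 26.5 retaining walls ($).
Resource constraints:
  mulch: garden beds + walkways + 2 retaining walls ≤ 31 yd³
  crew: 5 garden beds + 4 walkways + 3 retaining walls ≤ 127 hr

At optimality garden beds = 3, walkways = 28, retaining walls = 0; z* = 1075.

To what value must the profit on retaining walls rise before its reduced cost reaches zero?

33

At the optimum: mulch uses 31 of 31 (binding); crew uses 127 of 127 (binding).
From A_Bᵀ y = c: 1·y_mulch + 5·y_crew = 41; 1·y_mulch + 4·y_crew = 34.
Solving: y_mulch = 6, y_crew = 7.
retaining walls enters the basis when its profit ≥ yᵀa₃ = 6·2 + 7·3 = 33.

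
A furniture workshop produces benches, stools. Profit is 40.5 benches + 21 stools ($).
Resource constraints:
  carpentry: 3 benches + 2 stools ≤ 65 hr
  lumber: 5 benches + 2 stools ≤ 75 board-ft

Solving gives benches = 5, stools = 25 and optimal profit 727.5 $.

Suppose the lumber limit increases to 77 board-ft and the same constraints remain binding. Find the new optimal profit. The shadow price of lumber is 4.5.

736.5

Δb = 2, so new z* = 727.5 + (4.5)·(2) = 727.5 + 9 = 736.5.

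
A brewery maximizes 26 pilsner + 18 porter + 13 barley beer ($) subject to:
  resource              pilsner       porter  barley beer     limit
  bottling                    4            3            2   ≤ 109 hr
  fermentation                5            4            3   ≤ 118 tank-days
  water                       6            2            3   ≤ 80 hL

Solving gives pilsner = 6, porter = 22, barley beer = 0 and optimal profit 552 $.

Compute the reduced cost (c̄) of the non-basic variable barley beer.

-2

Check each constraint at x*: bottling 90/109 (slack 19); fermentation 118/118 (tight); water 80/80 (tight).
By complementary slackness, y = 0 for the non-binding constraint.
From A_Bᵀ y = c: 5·y_fermentation + 6·y_water = 26; 4·y_fermentation + 2·y_water = 18.
Solving: y_fermentation = 4, y_water = 1.
Reduced cost of barley beer: c₃ − yᵀa₃ = 13 − (4·3 + 1·3) = 13 − 15 = -2.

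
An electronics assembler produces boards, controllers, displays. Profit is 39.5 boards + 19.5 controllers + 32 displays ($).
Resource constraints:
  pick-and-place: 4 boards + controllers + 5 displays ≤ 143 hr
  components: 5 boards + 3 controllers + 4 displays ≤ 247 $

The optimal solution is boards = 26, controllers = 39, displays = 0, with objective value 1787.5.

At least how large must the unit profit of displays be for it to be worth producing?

Both pick-and-place and components are binding at x*.
From A_Bᵀ y = c: 4·y_pick-and-place + 5·y_components = 39.5; 1·y_pick-and-place + 3·y_components = 19.5.
Solving: y_pick-and-place = 3, y_components = 5.5.
displays enters the basis when its profit ≥ yᵀa₃ = 3·5 + 5.5·4 = 37.

37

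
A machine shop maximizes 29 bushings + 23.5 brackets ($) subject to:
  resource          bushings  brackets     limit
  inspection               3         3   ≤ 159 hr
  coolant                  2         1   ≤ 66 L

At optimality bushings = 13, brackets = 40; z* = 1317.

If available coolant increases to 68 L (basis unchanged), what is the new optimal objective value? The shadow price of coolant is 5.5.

1328

Δb = 2, so new z* = 1317 + (5.5)·(2) = 1317 + 11 = 1328.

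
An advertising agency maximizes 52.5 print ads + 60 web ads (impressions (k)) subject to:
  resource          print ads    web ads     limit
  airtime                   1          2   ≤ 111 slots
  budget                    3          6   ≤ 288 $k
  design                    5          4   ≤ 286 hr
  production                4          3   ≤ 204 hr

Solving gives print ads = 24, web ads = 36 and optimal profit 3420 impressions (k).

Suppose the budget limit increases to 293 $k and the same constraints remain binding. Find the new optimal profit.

At the optimum: airtime uses 96 of 111 (slack = 15); budget uses 288 of 288 (binding); design uses 264 of 286 (slack = 22); production uses 204 of 204 (binding).
Slack constraints have shadow price 0 (complementary slackness).
From A_Bᵀ y = c: 3·y_budget + 4·y_production = 52.5; 6·y_budget + 3·y_production = 60.
→ y_budget = 5.5 and y_production = 9.
Δz = y_budget·Δb = 5.5 × (5) = 27.5, so new z* = 3420 + 27.5 = 3447.5.

3447.5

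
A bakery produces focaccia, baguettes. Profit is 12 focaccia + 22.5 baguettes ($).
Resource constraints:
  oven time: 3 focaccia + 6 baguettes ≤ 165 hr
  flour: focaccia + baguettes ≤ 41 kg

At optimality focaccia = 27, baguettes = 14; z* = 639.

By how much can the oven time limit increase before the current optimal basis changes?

Binding constraints: oven time, flour. The basis is B = [[3,6],[1,1]] with det -3.
Per unit increase in oven time, x* moves by d = (-0.3333, 0.3333).
The basis stays optimal until focaccia reaches 0; allowable increase = 81 hr.

81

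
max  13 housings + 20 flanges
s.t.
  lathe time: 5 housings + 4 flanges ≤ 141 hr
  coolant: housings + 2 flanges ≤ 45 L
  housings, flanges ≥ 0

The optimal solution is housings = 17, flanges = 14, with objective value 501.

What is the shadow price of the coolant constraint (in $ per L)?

8

At the optimum: lathe time uses 141 of 141 (binding); coolant uses 45 of 45 (binding).
The binding rows give the dual system: 5·y_lathe time + 1·y_coolant = 13 and 4·y_lathe time + 2·y_coolant = 20.
→ y_lathe time = 1 and y_coolant = 8.
Shadow price of coolant = 8.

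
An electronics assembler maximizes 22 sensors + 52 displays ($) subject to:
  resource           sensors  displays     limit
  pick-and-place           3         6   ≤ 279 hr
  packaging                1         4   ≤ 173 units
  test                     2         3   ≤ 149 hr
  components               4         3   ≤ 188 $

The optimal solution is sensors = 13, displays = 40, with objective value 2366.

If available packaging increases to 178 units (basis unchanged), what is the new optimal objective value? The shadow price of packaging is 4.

Δb = 5, so new z* = 2366 + (4)·(5) = 2366 + 20 = 2386.

2386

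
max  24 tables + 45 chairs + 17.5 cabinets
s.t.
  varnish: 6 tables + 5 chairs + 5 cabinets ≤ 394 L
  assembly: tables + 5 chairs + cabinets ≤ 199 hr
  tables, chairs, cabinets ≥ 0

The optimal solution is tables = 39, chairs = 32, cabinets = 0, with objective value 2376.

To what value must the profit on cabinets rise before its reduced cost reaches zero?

Check each constraint at x*: varnish 394/394 (tight); assembly 199/199 (tight).
From A_Bᵀ y = c: 6·y_varnish + 1·y_assembly = 24; 5·y_varnish + 5·y_assembly = 45.
Solving: y_varnish = 3, y_assembly = 6.
cabinets enters the basis when its profit ≥ yᵀa₃ = 3·5 + 6·1 = 21.

21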